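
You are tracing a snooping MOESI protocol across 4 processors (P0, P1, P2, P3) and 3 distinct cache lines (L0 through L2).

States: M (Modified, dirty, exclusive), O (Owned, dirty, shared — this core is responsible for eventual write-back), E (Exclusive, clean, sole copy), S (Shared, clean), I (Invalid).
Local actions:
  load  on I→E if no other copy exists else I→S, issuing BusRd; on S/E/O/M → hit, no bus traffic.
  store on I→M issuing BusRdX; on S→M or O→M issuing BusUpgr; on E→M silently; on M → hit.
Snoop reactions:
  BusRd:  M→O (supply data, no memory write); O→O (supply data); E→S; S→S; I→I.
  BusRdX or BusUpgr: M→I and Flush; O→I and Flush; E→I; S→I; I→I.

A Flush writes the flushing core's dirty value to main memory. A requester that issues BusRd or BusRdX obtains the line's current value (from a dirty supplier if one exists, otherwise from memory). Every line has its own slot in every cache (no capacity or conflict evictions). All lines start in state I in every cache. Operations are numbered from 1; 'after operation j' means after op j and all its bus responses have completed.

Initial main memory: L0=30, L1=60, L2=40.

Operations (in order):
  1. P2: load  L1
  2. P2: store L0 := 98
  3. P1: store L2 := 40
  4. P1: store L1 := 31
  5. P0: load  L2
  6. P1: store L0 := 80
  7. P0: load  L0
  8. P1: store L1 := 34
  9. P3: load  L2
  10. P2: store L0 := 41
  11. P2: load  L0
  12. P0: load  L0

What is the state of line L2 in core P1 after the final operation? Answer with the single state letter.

state = O

1. P2: load  L1  bus=[BusRd]  L1: P0=I P1=I P2=E P3=I  mem[L1]=60
2. P2: store L0 := 98  bus=[BusRdX]  L0: P0=I P1=I P2=M P3=I  mem[L0]=30
3. P1: store L2 := 40  bus=[BusRdX]  L2: P0=I P1=M P2=I P3=I  mem[L2]=40
4. P1: store L1 := 31  bus=[BusRdX]  L1: P0=I P1=M P2=I P3=I  mem[L1]=60
5. P0: load  L2  bus=[BusRd]  L2: P0=S P1=O P2=I P3=I  mem[L2]=40
6. P1: store L0 := 80  bus=[BusRdX,Flush]  L0: P0=I P1=M P2=I P3=I  mem[L0]=98
7. P0: load  L0  bus=[BusRd]  L0: P0=S P1=O P2=I P3=I  mem[L0]=98
8. P1: store L1 := 34  bus=[-]  L1: P0=I P1=M P2=I P3=I  mem[L1]=60
9. P3: load  L2  bus=[BusRd]  L2: P0=S P1=O P2=I P3=S  mem[L2]=40
10. P2: store L0 := 41  bus=[BusRdX,Flush]  L0: P0=I P1=I P2=M P3=I  mem[L0]=80
11. P2: load  L0  bus=[-]  L0: P0=I P1=I P2=M P3=I  mem[L0]=80
12. P0: load  L0  bus=[BusRd]  L0: P0=S P1=I P2=O P3=I  mem[L0]=80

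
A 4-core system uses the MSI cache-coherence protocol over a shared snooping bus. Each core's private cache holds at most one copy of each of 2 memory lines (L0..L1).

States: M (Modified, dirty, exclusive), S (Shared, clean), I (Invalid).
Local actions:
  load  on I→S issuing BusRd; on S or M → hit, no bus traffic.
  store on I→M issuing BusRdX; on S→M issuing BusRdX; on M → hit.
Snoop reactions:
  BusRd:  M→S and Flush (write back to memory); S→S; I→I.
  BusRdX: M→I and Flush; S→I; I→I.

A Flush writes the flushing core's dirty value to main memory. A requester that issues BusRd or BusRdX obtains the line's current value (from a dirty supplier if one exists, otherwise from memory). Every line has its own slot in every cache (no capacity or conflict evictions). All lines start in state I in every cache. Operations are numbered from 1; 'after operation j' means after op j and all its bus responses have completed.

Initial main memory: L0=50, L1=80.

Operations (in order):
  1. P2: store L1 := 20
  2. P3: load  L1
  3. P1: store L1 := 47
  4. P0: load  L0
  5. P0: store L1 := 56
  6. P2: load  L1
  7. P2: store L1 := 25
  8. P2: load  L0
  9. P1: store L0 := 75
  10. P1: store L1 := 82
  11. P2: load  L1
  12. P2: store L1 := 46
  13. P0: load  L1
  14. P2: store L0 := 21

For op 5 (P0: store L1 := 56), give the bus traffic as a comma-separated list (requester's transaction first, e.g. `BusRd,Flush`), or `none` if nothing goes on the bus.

1. P2: store L1 := 20  bus=[BusRdX]  L1: P0=I P1=I P2=M P3=I  mem[L1]=80
2. P3: load  L1  bus=[BusRd,Flush]  L1: P0=I P1=I P2=S P3=S  mem[L1]=20
3. P1: store L1 := 47  bus=[BusRdX]  L1: P0=I P1=M P2=I P3=I  mem[L1]=20
4. P0: load  L0  bus=[BusRd]  L0: P0=S P1=I P2=I P3=I  mem[L0]=50
5. P0: store L1 := 56  bus=[BusRdX,Flush]  L1: P0=M P1=I P2=I P3=I  mem[L1]=47
6. P2: load  L1  bus=[BusRd,Flush]  L1: P0=S P1=I P2=S P3=I  mem[L1]=56
7. P2: store L1 := 25  bus=[BusRdX]  L1: P0=I P1=I P2=M P3=I  mem[L1]=56
8. P2: load  L0  bus=[BusRd]  L0: P0=S P1=I P2=S P3=I  mem[L0]=50
9. P1: store L0 := 75  bus=[BusRdX]  L0: P0=I P1=M P2=I P3=I  mem[L0]=50
10. P1: store L1 := 82  bus=[BusRdX,Flush]  L1: P0=I P1=M P2=I P3=I  mem[L1]=25
11. P2: load  L1  bus=[BusRd,Flush]  L1: P0=I P1=S P2=S P3=I  mem[L1]=82
12. P2: store L1 := 46  bus=[BusRdX]  L1: P0=I P1=I P2=M P3=I  mem[L1]=82
13. P0: load  L1  bus=[BusRd,Flush]  L1: P0=S P1=I P2=S P3=I  mem[L1]=46
14. P2: store L0 := 21  bus=[BusRdX,Flush]  L0: P0=I P1=I P2=M P3=I  mem[L0]=75

bus = BusRdX,Flush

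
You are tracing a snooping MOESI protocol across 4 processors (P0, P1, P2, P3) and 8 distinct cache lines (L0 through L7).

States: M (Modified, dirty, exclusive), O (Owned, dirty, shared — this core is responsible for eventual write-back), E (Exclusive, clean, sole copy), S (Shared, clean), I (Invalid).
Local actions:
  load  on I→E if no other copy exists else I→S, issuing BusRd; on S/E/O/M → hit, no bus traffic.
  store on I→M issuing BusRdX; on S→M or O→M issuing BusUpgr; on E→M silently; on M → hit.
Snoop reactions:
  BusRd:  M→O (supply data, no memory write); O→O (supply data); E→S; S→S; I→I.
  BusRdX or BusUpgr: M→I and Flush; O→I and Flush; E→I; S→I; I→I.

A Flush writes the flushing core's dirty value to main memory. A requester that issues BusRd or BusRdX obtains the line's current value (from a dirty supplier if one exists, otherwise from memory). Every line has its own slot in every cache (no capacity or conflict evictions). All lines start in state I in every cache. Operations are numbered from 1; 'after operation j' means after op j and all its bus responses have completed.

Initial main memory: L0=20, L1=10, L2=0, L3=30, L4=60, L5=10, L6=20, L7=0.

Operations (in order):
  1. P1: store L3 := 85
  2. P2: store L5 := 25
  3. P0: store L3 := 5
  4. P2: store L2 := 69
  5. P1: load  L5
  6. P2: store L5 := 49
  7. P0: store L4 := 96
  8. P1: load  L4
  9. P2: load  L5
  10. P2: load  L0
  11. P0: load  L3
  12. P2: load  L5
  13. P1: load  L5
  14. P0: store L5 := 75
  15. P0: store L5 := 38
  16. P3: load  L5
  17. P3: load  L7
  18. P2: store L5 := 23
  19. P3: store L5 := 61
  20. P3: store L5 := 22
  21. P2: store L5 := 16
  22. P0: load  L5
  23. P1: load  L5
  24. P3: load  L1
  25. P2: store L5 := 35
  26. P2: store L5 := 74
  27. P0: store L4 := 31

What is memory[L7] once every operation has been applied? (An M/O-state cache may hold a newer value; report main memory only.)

1. P1: store L3 := 85  bus=[BusRdX]  L3: P0=I P1=M P2=I P3=I  mem[L3]=30
2. P2: store L5 := 25  bus=[BusRdX]  L5: P0=I P1=I P2=M P3=I  mem[L5]=10
3. P0: store L3 := 5  bus=[BusRdX,Flush]  L3: P0=M P1=I P2=I P3=I  mem[L3]=85
4. P2: store L2 := 69  bus=[BusRdX]  L2: P0=I P1=I P2=M P3=I  mem[L2]=0
5. P1: load  L5  bus=[BusRd]  L5: P0=I P1=S P2=O P3=I  mem[L5]=10
6. P2: store L5 := 49  bus=[BusUpgr]  L5: P0=I P1=I P2=M P3=I  mem[L5]=10
7. P0: store L4 := 96  bus=[BusRdX]  L4: P0=M P1=I P2=I P3=I  mem[L4]=60
8. P1: load  L4  bus=[BusRd]  L4: P0=O P1=S P2=I P3=I  mem[L4]=60
9. P2: load  L5  bus=[-]  L5: P0=I P1=I P2=M P3=I  mem[L5]=10
10. P2: load  L0  bus=[BusRd]  L0: P0=I P1=I P2=E P3=I  mem[L0]=20
11. P0: load  L3  bus=[-]  L3: P0=M P1=I P2=I P3=I  mem[L3]=85
12. P2: load  L5  bus=[-]  L5: P0=I P1=I P2=M P3=I  mem[L5]=10
13. P1: load  L5  bus=[BusRd]  L5: P0=I P1=S P2=O P3=I  mem[L5]=10
14. P0: store L5 := 75  bus=[BusRdX,Flush]  L5: P0=M P1=I P2=I P3=I  mem[L5]=49
15. P0: store L5 := 38  bus=[-]  L5: P0=M P1=I P2=I P3=I  mem[L5]=49
16. P3: load  L5  bus=[BusRd]  L5: P0=O P1=I P2=I P3=S  mem[L5]=49
17. P3: load  L7  bus=[BusRd]  L7: P0=I P1=I P2=I P3=E  mem[L7]=0
18. P2: store L5 := 23  bus=[BusRdX,Flush]  L5: P0=I P1=I P2=M P3=I  mem[L5]=38
19. P3: store L5 := 61  bus=[BusRdX,Flush]  L5: P0=I P1=I P2=I P3=M  mem[L5]=23
20. P3: store L5 := 22  bus=[-]  L5: P0=I P1=I P2=I P3=M  mem[L5]=23
21. P2: store L5 := 16  bus=[BusRdX,Flush]  L5: P0=I P1=I P2=M P3=I  mem[L5]=22
22. P0: load  L5  bus=[BusRd]  L5: P0=S P1=I P2=O P3=I  mem[L5]=22
23. P1: load  L5  bus=[BusRd]  L5: P0=S P1=S P2=O P3=I  mem[L5]=22
24. P3: load  L1  bus=[BusRd]  L1: P0=I P1=I P2=I P3=E  mem[L1]=10
25. P2: store L5 := 35  bus=[BusUpgr]  L5: P0=I P1=I P2=M P3=I  mem[L5]=22
26. P2: store L5 := 74  bus=[-]  L5: P0=I P1=I P2=M P3=I  mem[L5]=22
27. P0: store L4 := 31  bus=[BusUpgr]  L4: P0=M P1=I P2=I P3=I  mem[L4]=60

memory[L7] = 0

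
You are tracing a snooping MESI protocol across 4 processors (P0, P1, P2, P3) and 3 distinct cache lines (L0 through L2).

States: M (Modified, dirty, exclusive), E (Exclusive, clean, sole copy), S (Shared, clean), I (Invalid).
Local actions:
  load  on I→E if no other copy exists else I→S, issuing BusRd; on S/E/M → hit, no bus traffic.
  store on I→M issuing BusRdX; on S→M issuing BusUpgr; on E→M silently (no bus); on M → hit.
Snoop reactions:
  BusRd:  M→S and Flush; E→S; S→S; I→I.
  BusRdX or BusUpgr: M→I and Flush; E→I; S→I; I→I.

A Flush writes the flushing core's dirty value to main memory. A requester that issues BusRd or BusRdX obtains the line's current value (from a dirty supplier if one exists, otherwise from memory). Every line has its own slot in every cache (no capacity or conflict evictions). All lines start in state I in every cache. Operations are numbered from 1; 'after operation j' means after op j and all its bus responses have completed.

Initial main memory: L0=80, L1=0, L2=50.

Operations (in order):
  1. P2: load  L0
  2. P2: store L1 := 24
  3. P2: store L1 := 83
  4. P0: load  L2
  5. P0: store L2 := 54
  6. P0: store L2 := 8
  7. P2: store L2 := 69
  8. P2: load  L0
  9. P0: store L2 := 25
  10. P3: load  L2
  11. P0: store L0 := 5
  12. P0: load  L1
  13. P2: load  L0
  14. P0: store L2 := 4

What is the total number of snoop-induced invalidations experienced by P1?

invalidations = 0

  op1 P2: load  L0 → I/I/E/I on L0; bus BusRd; mem=80
  op2 P2: store L1 := 24 → I/I/M/I on L1; bus BusRdX; mem=0
  op3 P2: store L1 := 83 → I/I/M/I on L1; bus (none); mem=0
  op4 P0: load  L2 → E/I/I/I on L2; bus BusRd; mem=50
  op5 P0: store L2 := 54 → M/I/I/I on L2; bus (none); mem=50
  op6 P0: store L2 := 8 → M/I/I/I on L2; bus (none); mem=50
  op7 P2: store L2 := 69 → I/I/M/I on L2; bus BusRdX Flush; mem=8
  op8 P2: load  L0 → I/I/E/I on L0; bus (none); mem=80
  op9 P0: store L2 := 25 → M/I/I/I on L2; bus BusRdX Flush; mem=69
  op10 P3: load  L2 → S/I/I/S on L2; bus BusRd Flush; mem=25
  op11 P0: store L0 := 5 → M/I/I/I on L0; bus BusRdX; mem=80
  op12 P0: load  L1 → S/I/S/I on L1; bus BusRd Flush; mem=83
  op13 P2: load  L0 → S/I/S/I on L0; bus BusRd Flush; mem=5
  op14 P0: store L2 := 4 → M/I/I/I on L2; bus BusUpgr; mem=25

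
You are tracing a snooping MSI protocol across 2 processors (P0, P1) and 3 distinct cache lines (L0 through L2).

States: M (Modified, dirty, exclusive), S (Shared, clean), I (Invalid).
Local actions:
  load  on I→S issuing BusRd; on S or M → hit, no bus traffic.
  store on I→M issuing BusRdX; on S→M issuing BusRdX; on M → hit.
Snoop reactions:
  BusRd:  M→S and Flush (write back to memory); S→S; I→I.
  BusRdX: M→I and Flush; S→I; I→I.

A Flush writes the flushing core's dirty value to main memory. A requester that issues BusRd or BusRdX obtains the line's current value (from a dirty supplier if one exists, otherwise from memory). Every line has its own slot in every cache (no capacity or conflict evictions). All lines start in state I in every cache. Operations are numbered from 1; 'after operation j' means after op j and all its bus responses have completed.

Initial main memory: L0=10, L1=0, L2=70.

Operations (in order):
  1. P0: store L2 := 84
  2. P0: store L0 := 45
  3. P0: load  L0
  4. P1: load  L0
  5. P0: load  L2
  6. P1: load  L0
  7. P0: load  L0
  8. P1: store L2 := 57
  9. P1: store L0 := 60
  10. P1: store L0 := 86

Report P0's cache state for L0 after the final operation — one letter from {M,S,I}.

state = I

[1] P0: store L2 := 84 | P0:M(84), P1:I | bus: BusRdX
[2] P0: store L0 := 45 | P0:M(45), P1:I | bus: BusRdX
[3] P0: load  L0 | P0:M(45), P1:I | bus: none
[4] P1: load  L0 | P0:S(45), P1:S(45) | bus: BusRd,Flush
[5] P0: load  L2 | P0:M(84), P1:I | bus: none
[6] P1: load  L0 | P0:S(45), P1:S(45) | bus: none
[7] P0: load  L0 | P0:S(45), P1:S(45) | bus: none
[8] P1: store L2 := 57 | P0:I, P1:M(57) | bus: BusRdX,Flush
[9] P1: store L0 := 60 | P0:I, P1:M(60) | bus: BusRdX
[10] P1: store L0 := 86 | P0:I, P1:M(86) | bus: none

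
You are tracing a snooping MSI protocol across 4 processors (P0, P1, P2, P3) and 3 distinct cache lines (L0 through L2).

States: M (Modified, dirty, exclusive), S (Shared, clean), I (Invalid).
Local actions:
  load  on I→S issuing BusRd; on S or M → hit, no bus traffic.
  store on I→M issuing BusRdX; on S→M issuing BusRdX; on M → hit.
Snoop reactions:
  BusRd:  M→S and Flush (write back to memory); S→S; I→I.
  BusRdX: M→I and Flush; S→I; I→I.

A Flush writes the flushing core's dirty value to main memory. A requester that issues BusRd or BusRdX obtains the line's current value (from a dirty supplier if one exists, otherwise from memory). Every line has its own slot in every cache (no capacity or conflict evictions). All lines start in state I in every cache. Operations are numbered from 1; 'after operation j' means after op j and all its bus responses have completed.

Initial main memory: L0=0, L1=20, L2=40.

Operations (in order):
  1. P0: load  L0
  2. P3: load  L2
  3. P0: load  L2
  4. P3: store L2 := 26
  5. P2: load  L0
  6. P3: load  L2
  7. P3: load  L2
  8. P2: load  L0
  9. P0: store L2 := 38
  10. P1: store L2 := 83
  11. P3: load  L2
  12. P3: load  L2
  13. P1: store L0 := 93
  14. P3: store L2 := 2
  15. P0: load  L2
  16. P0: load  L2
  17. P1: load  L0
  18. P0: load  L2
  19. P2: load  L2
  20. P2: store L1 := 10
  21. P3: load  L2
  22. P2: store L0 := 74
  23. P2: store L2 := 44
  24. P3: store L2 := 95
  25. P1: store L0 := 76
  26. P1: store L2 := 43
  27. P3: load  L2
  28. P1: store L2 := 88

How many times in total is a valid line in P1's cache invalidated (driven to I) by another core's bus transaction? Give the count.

invalidations = 2

1. P0: load  L0  bus=[BusRd]  L0: P0=S P1=I P2=I P3=I  mem[L0]=0
2. P3: load  L2  bus=[BusRd]  L2: P0=I P1=I P2=I P3=S  mem[L2]=40
3. P0: load  L2  bus=[BusRd]  L2: P0=S P1=I P2=I P3=S  mem[L2]=40
4. P3: store L2 := 26  bus=[BusRdX]  L2: P0=I P1=I P2=I P3=M  mem[L2]=40
5. P2: load  L0  bus=[BusRd]  L0: P0=S P1=I P2=S P3=I  mem[L0]=0
6. P3: load  L2  bus=[-]  L2: P0=I P1=I P2=I P3=M  mem[L2]=40
7. P3: load  L2  bus=[-]  L2: P0=I P1=I P2=I P3=M  mem[L2]=40
8. P2: load  L0  bus=[-]  L0: P0=S P1=I P2=S P3=I  mem[L0]=0
9. P0: store L2 := 38  bus=[BusRdX,Flush]  L2: P0=M P1=I P2=I P3=I  mem[L2]=26
10. P1: store L2 := 83  bus=[BusRdX,Flush]  L2: P0=I P1=M P2=I P3=I  mem[L2]=38
11. P3: load  L2  bus=[BusRd,Flush]  L2: P0=I P1=S P2=I P3=S  mem[L2]=83
12. P3: load  L2  bus=[-]  L2: P0=I P1=S P2=I P3=S  mem[L2]=83
13. P1: store L0 := 93  bus=[BusRdX]  L0: P0=I P1=M P2=I P3=I  mem[L0]=0
14. P3: store L2 := 2  bus=[BusRdX]  L2: P0=I P1=I P2=I P3=M  mem[L2]=83
15. P0: load  L2  bus=[BusRd,Flush]  L2: P0=S P1=I P2=I P3=S  mem[L2]=2
16. P0: load  L2  bus=[-]  L2: P0=S P1=I P2=I P3=S  mem[L2]=2
17. P1: load  L0  bus=[-]  L0: P0=I P1=M P2=I P3=I  mem[L0]=0
18. P0: load  L2  bus=[-]  L2: P0=S P1=I P2=I P3=S  mem[L2]=2
19. P2: load  L2  bus=[BusRd]  L2: P0=S P1=I P2=S P3=S  mem[L2]=2
20. P2: store L1 := 10  bus=[BusRdX]  L1: P0=I P1=I P2=M P3=I  mem[L1]=20
21. P3: load  L2  bus=[-]  L2: P0=S P1=I P2=S P3=S  mem[L2]=2
22. P2: store L0 := 74  bus=[BusRdX,Flush]  L0: P0=I P1=I P2=M P3=I  mem[L0]=93
23. P2: store L2 := 44  bus=[BusRdX]  L2: P0=I P1=I P2=M P3=I  mem[L2]=2
24. P3: store L2 := 95  bus=[BusRdX,Flush]  L2: P0=I P1=I P2=I P3=M  mem[L2]=44
25. P1: store L0 := 76  bus=[BusRdX,Flush]  L0: P0=I P1=M P2=I P3=I  mem[L0]=74
26. P1: store L2 := 43  bus=[BusRdX,Flush]  L2: P0=I P1=M P2=I P3=I  mem[L2]=95
27. P3: load  L2  bus=[BusRd,Flush]  L2: P0=I P1=S P2=I P3=S  mem[L2]=43
28. P1: store L2 := 88  bus=[BusRdX]  L2: P0=I P1=M P2=I P3=I  mem[L2]=43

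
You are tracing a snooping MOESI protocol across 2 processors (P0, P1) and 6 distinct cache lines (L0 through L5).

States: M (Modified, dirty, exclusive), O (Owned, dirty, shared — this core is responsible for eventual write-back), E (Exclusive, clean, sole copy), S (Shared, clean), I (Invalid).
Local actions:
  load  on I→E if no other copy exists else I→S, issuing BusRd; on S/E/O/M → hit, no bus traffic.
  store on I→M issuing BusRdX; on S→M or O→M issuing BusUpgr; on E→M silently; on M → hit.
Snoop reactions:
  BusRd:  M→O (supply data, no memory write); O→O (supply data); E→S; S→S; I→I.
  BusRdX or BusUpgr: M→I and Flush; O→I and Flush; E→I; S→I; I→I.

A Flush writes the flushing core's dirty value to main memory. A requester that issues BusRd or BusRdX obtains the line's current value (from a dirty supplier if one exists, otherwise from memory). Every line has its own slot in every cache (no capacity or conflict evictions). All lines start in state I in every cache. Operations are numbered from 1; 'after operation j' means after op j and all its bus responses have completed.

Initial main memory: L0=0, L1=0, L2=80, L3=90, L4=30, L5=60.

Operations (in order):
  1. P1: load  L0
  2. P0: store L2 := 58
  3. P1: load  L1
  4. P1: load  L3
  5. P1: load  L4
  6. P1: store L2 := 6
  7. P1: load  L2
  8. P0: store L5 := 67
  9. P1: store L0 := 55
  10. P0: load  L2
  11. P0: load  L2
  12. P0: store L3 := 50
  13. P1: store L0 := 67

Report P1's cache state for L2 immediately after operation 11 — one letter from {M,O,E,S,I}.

state = O

step 1: P1: load  L0  ⟶  IE  (L0)  txn=BusRd  M[L0]=0
step 2: P0: store L2 := 58  ⟶  MI  (L2)  txn=BusRdX  M[L2]=80
step 3: P1: load  L1  ⟶  IE  (L1)  txn=BusRd  M[L1]=0
step 4: P1: load  L3  ⟶  IE  (L3)  txn=BusRd  M[L3]=90
step 5: P1: load  L4  ⟶  IE  (L4)  txn=BusRd  M[L4]=30
step 6: P1: store L2 := 6  ⟶  IM  (L2)  txn=BusRdX+Flush  M[L2]=58
step 7: P1: load  L2  ⟶  IM  (L2)  txn=∅  M[L2]=58
step 8: P0: store L5 := 67  ⟶  MI  (L5)  txn=BusRdX  M[L5]=60
step 9: P1: store L0 := 55  ⟶  IM  (L0)  txn=∅  M[L0]=0
step 10: P0: load  L2  ⟶  SO  (L2)  txn=BusRd  M[L2]=58
step 11: P0: load  L2  ⟶  SO  (L2)  txn=∅  M[L2]=58
step 12: P0: store L3 := 50  ⟶  MI  (L3)  txn=BusRdX  M[L3]=90
step 13: P1: store L0 := 67  ⟶  IM  (L0)  txn=∅  M[L0]=0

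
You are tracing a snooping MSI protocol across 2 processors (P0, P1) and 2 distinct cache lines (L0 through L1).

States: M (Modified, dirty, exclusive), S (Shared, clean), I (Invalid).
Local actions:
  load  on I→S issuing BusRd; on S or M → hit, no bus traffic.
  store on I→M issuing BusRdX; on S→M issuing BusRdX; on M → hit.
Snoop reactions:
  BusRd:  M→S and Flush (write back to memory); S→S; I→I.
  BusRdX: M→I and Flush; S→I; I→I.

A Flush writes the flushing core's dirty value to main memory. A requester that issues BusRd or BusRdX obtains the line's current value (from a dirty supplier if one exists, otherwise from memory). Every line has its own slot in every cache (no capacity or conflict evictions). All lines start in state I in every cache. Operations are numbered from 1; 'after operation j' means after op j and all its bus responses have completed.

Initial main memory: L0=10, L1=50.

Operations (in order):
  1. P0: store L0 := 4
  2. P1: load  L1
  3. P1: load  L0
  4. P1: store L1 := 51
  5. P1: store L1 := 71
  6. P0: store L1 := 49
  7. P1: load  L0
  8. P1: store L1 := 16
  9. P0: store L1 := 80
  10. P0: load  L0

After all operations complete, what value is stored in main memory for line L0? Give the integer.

memory[L0] = 4

[1] P0: store L0 := 4 | P0:M(4), P1:I | bus: BusRdX
[2] P1: load  L1 | P0:I, P1:S(50) | bus: BusRd
[3] P1: load  L0 | P0:S(4), P1:S(4) | bus: BusRd,Flush
[4] P1: store L1 := 51 | P0:I, P1:M(51) | bus: BusRdX
[5] P1: store L1 := 71 | P0:I, P1:M(71) | bus: none
[6] P0: store L1 := 49 | P0:M(49), P1:I | bus: BusRdX,Flush
[7] P1: load  L0 | P0:S(4), P1:S(4) | bus: none
[8] P1: store L1 := 16 | P0:I, P1:M(16) | bus: BusRdX,Flush
[9] P0: store L1 := 80 | P0:M(80), P1:I | bus: BusRdX,Flush
[10] P0: load  L0 | P0:S(4), P1:S(4) | bus: none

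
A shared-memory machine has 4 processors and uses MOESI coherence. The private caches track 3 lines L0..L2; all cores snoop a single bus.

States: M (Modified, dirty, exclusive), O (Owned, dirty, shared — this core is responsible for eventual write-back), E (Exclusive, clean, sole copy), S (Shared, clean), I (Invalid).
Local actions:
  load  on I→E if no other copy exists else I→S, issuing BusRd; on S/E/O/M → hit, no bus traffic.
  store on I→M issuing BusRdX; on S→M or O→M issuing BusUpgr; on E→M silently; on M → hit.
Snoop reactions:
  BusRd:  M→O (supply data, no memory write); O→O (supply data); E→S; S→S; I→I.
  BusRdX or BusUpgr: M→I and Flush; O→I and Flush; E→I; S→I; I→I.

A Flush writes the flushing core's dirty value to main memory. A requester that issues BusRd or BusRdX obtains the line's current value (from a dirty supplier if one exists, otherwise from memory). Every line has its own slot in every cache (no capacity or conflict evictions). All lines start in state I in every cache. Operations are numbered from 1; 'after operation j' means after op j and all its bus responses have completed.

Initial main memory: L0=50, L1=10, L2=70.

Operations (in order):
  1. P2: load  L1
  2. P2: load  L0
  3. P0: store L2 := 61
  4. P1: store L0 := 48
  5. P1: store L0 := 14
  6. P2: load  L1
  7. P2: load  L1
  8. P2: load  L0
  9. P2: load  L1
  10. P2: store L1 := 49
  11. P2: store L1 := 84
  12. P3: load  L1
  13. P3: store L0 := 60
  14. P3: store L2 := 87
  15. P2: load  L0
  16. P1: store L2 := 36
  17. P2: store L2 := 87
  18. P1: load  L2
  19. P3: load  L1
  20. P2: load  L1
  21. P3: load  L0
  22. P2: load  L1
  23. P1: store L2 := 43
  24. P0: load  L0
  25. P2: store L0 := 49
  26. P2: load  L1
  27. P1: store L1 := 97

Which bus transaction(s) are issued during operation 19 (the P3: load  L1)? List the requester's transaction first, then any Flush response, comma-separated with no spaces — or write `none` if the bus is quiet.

1. P2: load  L1  bus=[BusRd]  L1: P0=I P1=I P2=E P3=I  mem[L1]=10
2. P2: load  L0  bus=[BusRd]  L0: P0=I P1=I P2=E P3=I  mem[L0]=50
3. P0: store L2 := 61  bus=[BusRdX]  L2: P0=M P1=I P2=I P3=I  mem[L2]=70
4. P1: store L0 := 48  bus=[BusRdX]  L0: P0=I P1=M P2=I P3=I  mem[L0]=50
5. P1: store L0 := 14  bus=[-]  L0: P0=I P1=M P2=I P3=I  mem[L0]=50
6. P2: load  L1  bus=[-]  L1: P0=I P1=I P2=E P3=I  mem[L1]=10
7. P2: load  L1  bus=[-]  L1: P0=I P1=I P2=E P3=I  mem[L1]=10
8. P2: load  L0  bus=[BusRd]  L0: P0=I P1=O P2=S P3=I  mem[L0]=50
9. P2: load  L1  bus=[-]  L1: P0=I P1=I P2=E P3=I  mem[L1]=10
10. P2: store L1 := 49  bus=[-]  L1: P0=I P1=I P2=M P3=I  mem[L1]=10
11. P2: store L1 := 84  bus=[-]  L1: P0=I P1=I P2=M P3=I  mem[L1]=10
12. P3: load  L1  bus=[BusRd]  L1: P0=I P1=I P2=O P3=S  mem[L1]=10
13. P3: store L0 := 60  bus=[BusRdX,Flush]  L0: P0=I P1=I P2=I P3=M  mem[L0]=14
14. P3: store L2 := 87  bus=[BusRdX,Flush]  L2: P0=I P1=I P2=I P3=M  mem[L2]=61
15. P2: load  L0  bus=[BusRd]  L0: P0=I P1=I P2=S P3=O  mem[L0]=14
16. P1: store L2 := 36  bus=[BusRdX,Flush]  L2: P0=I P1=M P2=I P3=I  mem[L2]=87
17. P2: store L2 := 87  bus=[BusRdX,Flush]  L2: P0=I P1=I P2=M P3=I  mem[L2]=36
18. P1: load  L2  bus=[BusRd]  L2: P0=I P1=S P2=O P3=I  mem[L2]=36
19. P3: load  L1  bus=[-]  L1: P0=I P1=I P2=O P3=S  mem[L1]=10
20. P2: load  L1  bus=[-]  L1: P0=I P1=I P2=O P3=S  mem[L1]=10
21. P3: load  L0  bus=[-]  L0: P0=I P1=I P2=S P3=O  mem[L0]=14
22. P2: load  L1  bus=[-]  L1: P0=I P1=I P2=O P3=S  mem[L1]=10
23. P1: store L2 := 43  bus=[BusUpgr,Flush]  L2: P0=I P1=M P2=I P3=I  mem[L2]=87
24. P0: load  L0  bus=[BusRd]  L0: P0=S P1=I P2=S P3=O  mem[L0]=14
25. P2: store L0 := 49  bus=[BusUpgr,Flush]  L0: P0=I P1=I P2=M P3=I  mem[L0]=60
26. P2: load  L1  bus=[-]  L1: P0=I P1=I P2=O P3=S  mem[L1]=10
27. P1: store L1 := 97  bus=[BusRdX,Flush]  L1: P0=I P1=M P2=I P3=I  mem[L1]=84

bus = none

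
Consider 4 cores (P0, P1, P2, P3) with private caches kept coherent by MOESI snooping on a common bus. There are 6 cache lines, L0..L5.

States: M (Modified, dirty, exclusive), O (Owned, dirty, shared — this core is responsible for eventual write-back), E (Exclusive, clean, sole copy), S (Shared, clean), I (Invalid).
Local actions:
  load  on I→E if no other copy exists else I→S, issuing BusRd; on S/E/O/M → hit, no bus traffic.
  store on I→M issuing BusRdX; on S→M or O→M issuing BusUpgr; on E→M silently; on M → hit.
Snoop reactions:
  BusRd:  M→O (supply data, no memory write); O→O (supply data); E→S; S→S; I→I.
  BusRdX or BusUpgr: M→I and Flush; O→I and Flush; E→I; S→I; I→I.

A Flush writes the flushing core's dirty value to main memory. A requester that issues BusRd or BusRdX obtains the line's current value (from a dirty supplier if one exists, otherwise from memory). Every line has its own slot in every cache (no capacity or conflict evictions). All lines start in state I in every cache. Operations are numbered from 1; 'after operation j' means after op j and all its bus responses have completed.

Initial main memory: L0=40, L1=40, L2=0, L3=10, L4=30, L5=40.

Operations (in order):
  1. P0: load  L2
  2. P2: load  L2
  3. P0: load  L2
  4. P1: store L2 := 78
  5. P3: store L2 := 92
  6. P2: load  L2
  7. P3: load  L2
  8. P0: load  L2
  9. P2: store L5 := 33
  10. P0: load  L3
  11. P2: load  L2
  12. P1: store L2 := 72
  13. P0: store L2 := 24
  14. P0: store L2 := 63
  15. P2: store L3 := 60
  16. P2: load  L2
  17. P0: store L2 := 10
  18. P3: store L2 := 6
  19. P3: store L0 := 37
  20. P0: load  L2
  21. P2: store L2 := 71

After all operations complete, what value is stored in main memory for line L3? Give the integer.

memory[L3] = 10

  op1 P0: load  L2 → E/I/I/I on L2; bus BusRd; mem=0
  op2 P2: load  L2 → S/I/S/I on L2; bus BusRd; mem=0
  op3 P0: load  L2 → S/I/S/I on L2; bus (none); mem=0
  op4 P1: store L2 := 78 → I/M/I/I on L2; bus BusRdX; mem=0
  op5 P3: store L2 := 92 → I/I/I/M on L2; bus BusRdX Flush; mem=78
  op6 P2: load  L2 → I/I/S/O on L2; bus BusRd; mem=78
  op7 P3: load  L2 → I/I/S/O on L2; bus (none); mem=78
  op8 P0: load  L2 → S/I/S/O on L2; bus BusRd; mem=78
  op9 P2: store L5 := 33 → I/I/M/I on L5; bus BusRdX; mem=40
  op10 P0: load  L3 → E/I/I/I on L3; bus BusRd; mem=10
  op11 P2: load  L2 → S/I/S/O on L2; bus (none); mem=78
  op12 P1: store L2 := 72 → I/M/I/I on L2; bus BusRdX Flush; mem=92
  op13 P0: store L2 := 24 → M/I/I/I on L2; bus BusRdX Flush; mem=72
  op14 P0: store L2 := 63 → M/I/I/I on L2; bus (none); mem=72
  op15 P2: store L3 := 60 → I/I/M/I on L3; bus BusRdX; mem=10
  op16 P2: load  L2 → O/I/S/I on L2; bus BusRd; mem=72
  op17 P0: store L2 := 10 → M/I/I/I on L2; bus BusUpgr; mem=72
  op18 P3: store L2 := 6 → I/I/I/M on L2; bus BusRdX Flush; mem=10
  op19 P3: store L0 := 37 → I/I/I/M on L0; bus BusRdX; mem=40
  op20 P0: load  L2 → S/I/I/O on L2; bus BusRd; mem=10
  op21 P2: store L2 := 71 → I/I/M/I on L2; bus BusRdX Flush; mem=6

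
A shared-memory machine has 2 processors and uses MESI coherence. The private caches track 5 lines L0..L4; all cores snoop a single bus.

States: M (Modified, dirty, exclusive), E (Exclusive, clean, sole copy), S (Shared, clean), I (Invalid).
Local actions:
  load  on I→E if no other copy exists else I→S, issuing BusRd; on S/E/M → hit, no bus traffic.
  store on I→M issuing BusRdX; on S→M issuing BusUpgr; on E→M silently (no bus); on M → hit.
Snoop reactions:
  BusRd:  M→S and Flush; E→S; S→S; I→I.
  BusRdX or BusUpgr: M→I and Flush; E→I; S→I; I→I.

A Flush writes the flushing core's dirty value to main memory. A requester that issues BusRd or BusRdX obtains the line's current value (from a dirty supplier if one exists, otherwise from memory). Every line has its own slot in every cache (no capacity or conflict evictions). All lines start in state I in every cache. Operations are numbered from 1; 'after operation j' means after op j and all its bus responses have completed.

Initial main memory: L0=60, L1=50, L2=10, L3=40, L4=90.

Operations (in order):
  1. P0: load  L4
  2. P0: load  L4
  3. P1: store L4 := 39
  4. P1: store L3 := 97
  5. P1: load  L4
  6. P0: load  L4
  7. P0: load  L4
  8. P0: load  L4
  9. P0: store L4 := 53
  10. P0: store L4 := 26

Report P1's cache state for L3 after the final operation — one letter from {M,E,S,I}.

  op1 P0: load  L4 → E/I on L4; bus BusRd; mem=90
  op2 P0: load  L4 → E/I on L4; bus (none); mem=90
  op3 P1: store L4 := 39 → I/M on L4; bus BusRdX; mem=90
  op4 P1: store L3 := 97 → I/M on L3; bus BusRdX; mem=40
  op5 P1: load  L4 → I/M on L4; bus (none); mem=90
  op6 P0: load  L4 → S/S on L4; bus BusRd Flush; mem=39
  op7 P0: load  L4 → S/S on L4; bus (none); mem=39
  op8 P0: load  L4 → S/S on L4; bus (none); mem=39
  op9 P0: store L4 := 53 → M/I on L4; bus BusUpgr; mem=39
  op10 P0: store L4 := 26 → M/I on L4; bus (none); mem=39

state = M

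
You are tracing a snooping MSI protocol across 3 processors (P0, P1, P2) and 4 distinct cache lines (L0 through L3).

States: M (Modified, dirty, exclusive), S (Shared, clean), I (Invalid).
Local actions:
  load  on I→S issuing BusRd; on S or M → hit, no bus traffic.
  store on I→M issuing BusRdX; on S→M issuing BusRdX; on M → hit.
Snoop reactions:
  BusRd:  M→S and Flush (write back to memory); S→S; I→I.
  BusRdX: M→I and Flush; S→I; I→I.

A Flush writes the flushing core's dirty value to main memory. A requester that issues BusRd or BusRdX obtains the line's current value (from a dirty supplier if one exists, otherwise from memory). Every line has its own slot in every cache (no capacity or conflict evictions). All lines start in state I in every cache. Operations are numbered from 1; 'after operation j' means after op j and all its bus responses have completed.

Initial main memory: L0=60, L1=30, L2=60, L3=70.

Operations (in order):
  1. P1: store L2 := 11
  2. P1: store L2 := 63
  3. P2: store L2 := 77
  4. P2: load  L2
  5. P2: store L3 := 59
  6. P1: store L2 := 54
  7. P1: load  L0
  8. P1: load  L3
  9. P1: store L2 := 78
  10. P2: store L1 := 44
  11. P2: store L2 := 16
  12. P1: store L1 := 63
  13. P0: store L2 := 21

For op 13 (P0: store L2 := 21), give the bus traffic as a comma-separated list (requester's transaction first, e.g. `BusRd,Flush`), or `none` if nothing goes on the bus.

bus = BusRdX,Flush

  op1 P1: store L2 := 11 → I/M/I on L2; bus BusRdX; mem=60
  op2 P1: store L2 := 63 → I/M/I on L2; bus (none); mem=60
  op3 P2: store L2 := 77 → I/I/M on L2; bus BusRdX Flush; mem=63
  op4 P2: load  L2 → I/I/M on L2; bus (none); mem=63
  op5 P2: store L3 := 59 → I/I/M on L3; bus BusRdX; mem=70
  op6 P1: store L2 := 54 → I/M/I on L2; bus BusRdX Flush; mem=77
  op7 P1: load  L0 → I/S/I on L0; bus BusRd; mem=60
  op8 P1: load  L3 → I/S/S on L3; bus BusRd Flush; mem=59
  op9 P1: store L2 := 78 → I/M/I on L2; bus (none); mem=77
  op10 P2: store L1 := 44 → I/I/M on L1; bus BusRdX; mem=30
  op11 P2: store L2 := 16 → I/I/M on L2; bus BusRdX Flush; mem=78
  op12 P1: store L1 := 63 → I/M/I on L1; bus BusRdX Flush; mem=44
  op13 P0: store L2 := 21 → M/I/I on L2; bus BusRdX Flush; mem=16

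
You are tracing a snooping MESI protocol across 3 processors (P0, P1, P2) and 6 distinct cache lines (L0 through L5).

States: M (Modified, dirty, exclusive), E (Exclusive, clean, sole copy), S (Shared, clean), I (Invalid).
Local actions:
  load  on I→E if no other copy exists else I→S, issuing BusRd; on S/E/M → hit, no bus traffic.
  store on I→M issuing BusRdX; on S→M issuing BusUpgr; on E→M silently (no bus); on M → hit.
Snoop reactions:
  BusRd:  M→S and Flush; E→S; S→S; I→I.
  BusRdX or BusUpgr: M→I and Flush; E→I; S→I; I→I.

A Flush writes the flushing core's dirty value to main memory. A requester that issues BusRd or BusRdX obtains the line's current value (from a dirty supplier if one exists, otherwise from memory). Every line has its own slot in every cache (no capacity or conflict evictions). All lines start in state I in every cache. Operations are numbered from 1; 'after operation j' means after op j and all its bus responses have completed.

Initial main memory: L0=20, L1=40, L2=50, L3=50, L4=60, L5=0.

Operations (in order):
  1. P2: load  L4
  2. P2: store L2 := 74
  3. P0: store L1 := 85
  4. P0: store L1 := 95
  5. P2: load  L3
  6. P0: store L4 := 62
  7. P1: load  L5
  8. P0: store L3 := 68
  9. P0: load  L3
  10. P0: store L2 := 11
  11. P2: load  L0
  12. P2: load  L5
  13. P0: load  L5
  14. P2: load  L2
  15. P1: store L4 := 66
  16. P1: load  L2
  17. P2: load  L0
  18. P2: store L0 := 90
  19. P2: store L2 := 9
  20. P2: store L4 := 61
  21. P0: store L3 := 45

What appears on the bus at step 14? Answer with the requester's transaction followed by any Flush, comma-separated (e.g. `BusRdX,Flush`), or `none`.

1. P2: load  L4  bus=[BusRd]  L4: P0=I P1=I P2=E  mem[L4]=60
2. P2: store L2 := 74  bus=[BusRdX]  L2: P0=I P1=I P2=M  mem[L2]=50
3. P0: store L1 := 85  bus=[BusRdX]  L1: P0=M P1=I P2=I  mem[L1]=40
4. P0: store L1 := 95  bus=[-]  L1: P0=M P1=I P2=I  mem[L1]=40
5. P2: load  L3  bus=[BusRd]  L3: P0=I P1=I P2=E  mem[L3]=50
6. P0: store L4 := 62  bus=[BusRdX]  L4: P0=M P1=I P2=I  mem[L4]=60
7. P1: load  L5  bus=[BusRd]  L5: P0=I P1=E P2=I  mem[L5]=0
8. P0: store L3 := 68  bus=[BusRdX]  L3: P0=M P1=I P2=I  mem[L3]=50
9. P0: load  L3  bus=[-]  L3: P0=M P1=I P2=I  mem[L3]=50
10. P0: store L2 := 11  bus=[BusRdX,Flush]  L2: P0=M P1=I P2=I  mem[L2]=74
11. P2: load  L0  bus=[BusRd]  L0: P0=I P1=I P2=E  mem[L0]=20
12. P2: load  L5  bus=[BusRd]  L5: P0=I P1=S P2=S  mem[L5]=0
13. P0: load  L5  bus=[BusRd]  L5: P0=S P1=S P2=S  mem[L5]=0
14. P2: load  L2  bus=[BusRd,Flush]  L2: P0=S P1=I P2=S  mem[L2]=11
15. P1: store L4 := 66  bus=[BusRdX,Flush]  L4: P0=I P1=M P2=I  mem[L4]=62
16. P1: load  L2  bus=[BusRd]  L2: P0=S P1=S P2=S  mem[L2]=11
17. P2: load  L0  bus=[-]  L0: P0=I P1=I P2=E  mem[L0]=20
18. P2: store L0 := 90  bus=[-]  L0: P0=I P1=I P2=M  mem[L0]=20
19. P2: store L2 := 9  bus=[BusUpgr]  L2: P0=I P1=I P2=M  mem[L2]=11
20. P2: store L4 := 61  bus=[BusRdX,Flush]  L4: P0=I P1=I P2=M  mem[L4]=66
21. P0: store L3 := 45  bus=[-]  L3: P0=M P1=I P2=I  mem[L3]=50

bus = BusRd,Flush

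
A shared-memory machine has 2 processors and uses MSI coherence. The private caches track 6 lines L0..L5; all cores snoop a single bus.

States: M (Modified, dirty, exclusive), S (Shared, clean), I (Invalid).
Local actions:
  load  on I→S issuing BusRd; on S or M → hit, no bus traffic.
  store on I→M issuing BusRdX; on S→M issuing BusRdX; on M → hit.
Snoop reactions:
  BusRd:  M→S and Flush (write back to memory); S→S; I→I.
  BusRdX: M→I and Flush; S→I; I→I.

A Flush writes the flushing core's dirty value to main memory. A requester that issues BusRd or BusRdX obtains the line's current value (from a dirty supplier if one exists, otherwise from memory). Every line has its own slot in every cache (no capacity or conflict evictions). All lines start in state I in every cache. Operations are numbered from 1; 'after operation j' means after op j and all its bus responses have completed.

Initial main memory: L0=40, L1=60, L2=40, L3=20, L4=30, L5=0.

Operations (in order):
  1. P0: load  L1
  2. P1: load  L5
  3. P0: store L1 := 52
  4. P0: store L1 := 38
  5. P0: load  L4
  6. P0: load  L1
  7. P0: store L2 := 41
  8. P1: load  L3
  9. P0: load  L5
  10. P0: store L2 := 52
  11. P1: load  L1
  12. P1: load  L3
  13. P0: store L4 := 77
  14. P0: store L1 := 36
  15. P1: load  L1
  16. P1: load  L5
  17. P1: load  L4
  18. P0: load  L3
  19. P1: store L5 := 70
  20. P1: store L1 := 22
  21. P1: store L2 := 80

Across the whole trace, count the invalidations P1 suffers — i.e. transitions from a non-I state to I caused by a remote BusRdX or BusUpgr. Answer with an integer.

invalidations = 1

step 1: P0: load  L1  ⟶  SI  (L1)  txn=BusRd  M[L1]=60
step 2: P1: load  L5  ⟶  IS  (L5)  txn=BusRd  M[L5]=0
step 3: P0: store L1 := 52  ⟶  MI  (L1)  txn=BusRdX  M[L1]=60
step 4: P0: store L1 := 38  ⟶  MI  (L1)  txn=∅  M[L1]=60
step 5: P0: load  L4  ⟶  SI  (L4)  txn=BusRd  M[L4]=30
step 6: P0: load  L1  ⟶  MI  (L1)  txn=∅  M[L1]=60
step 7: P0: store L2 := 41  ⟶  MI  (L2)  txn=BusRdX  M[L2]=40
step 8: P1: load  L3  ⟶  IS  (L3)  txn=BusRd  M[L3]=20
step 9: P0: load  L5  ⟶  SS  (L5)  txn=BusRd  M[L5]=0
step 10: P0: store L2 := 52  ⟶  MI  (L2)  txn=∅  M[L2]=40
step 11: P1: load  L1  ⟶  SS  (L1)  txn=BusRd+Flush  M[L1]=38
step 12: P1: load  L3  ⟶  IS  (L3)  txn=∅  M[L3]=20
step 13: P0: store L4 := 77  ⟶  MI  (L4)  txn=BusRdX  M[L4]=30
step 14: P0: store L1 := 36  ⟶  MI  (L1)  txn=BusRdX  M[L1]=38
step 15: P1: load  L1  ⟶  SS  (L1)  txn=BusRd+Flush  M[L1]=36
step 16: P1: load  L5  ⟶  SS  (L5)  txn=∅  M[L5]=0
step 17: P1: load  L4  ⟶  SS  (L4)  txn=BusRd+Flush  M[L4]=77
step 18: P0: load  L3  ⟶  SS  (L3)  txn=BusRd  M[L3]=20
step 19: P1: store L5 := 70  ⟶  IM  (L5)  txn=BusRdX  M[L5]=0
step 20: P1: store L1 := 22  ⟶  IM  (L1)  txn=BusRdX  M[L1]=36
step 21: P1: store L2 := 80  ⟶  IM  (L2)  txn=BusRdX+Flush  M[L2]=52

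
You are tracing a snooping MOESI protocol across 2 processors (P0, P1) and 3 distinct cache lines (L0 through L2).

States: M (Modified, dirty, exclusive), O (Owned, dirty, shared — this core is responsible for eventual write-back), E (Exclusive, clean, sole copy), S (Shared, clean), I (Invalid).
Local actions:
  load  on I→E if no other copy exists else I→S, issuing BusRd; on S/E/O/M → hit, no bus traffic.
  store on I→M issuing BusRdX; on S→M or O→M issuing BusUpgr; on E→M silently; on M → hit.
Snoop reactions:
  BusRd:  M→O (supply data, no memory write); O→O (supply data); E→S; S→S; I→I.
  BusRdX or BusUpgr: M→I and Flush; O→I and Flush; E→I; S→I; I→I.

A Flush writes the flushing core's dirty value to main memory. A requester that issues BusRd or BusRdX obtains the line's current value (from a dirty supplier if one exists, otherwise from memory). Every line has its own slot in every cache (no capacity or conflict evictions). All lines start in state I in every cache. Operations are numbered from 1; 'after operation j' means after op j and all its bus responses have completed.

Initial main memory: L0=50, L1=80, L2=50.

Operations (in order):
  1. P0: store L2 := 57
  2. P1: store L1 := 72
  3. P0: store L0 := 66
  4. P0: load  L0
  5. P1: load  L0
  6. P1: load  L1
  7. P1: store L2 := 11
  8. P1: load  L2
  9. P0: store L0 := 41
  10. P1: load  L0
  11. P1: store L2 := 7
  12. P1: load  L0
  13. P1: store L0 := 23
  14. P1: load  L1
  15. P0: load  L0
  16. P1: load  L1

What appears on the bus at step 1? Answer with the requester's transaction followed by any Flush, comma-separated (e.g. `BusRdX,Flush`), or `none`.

bus = BusRdX

step 1: P0: store L2 := 57  ⟶  MI  (L2)  txn=BusRdX  M[L2]=50
step 2: P1: store L1 := 72  ⟶  IM  (L1)  txn=BusRdX  M[L1]=80
step 3: P0: store L0 := 66  ⟶  MI  (L0)  txn=BusRdX  M[L0]=50
step 4: P0: load  L0  ⟶  MI  (L0)  txn=∅  M[L0]=50
step 5: P1: load  L0  ⟶  OS  (L0)  txn=BusRd  M[L0]=50
step 6: P1: load  L1  ⟶  IM  (L1)  txn=∅  M[L1]=80
step 7: P1: store L2 := 11  ⟶  IM  (L2)  txn=BusRdX+Flush  M[L2]=57
step 8: P1: load  L2  ⟶  IM  (L2)  txn=∅  M[L2]=57
step 9: P0: store L0 := 41  ⟶  MI  (L0)  txn=BusUpgr  M[L0]=50
step 10: P1: load  L0  ⟶  OS  (L0)  txn=BusRd  M[L0]=50
step 11: P1: store L2 := 7  ⟶  IM  (L2)  txn=∅  M[L2]=57
step 12: P1: load  L0  ⟶  OS  (L0)  txn=∅  M[L0]=50
step 13: P1: store L0 := 23  ⟶  IM  (L0)  txn=BusUpgr+Flush  M[L0]=41
step 14: P1: load  L1  ⟶  IM  (L1)  txn=∅  M[L1]=80
step 15: P0: load  L0  ⟶  SO  (L0)  txn=BusRd  M[L0]=41
step 16: P1: load  L1  ⟶  IM  (L1)  txn=∅  M[L1]=80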